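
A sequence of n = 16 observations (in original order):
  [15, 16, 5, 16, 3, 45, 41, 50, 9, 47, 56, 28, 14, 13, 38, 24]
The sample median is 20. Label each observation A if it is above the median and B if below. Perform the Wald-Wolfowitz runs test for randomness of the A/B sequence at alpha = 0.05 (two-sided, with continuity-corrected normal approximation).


Step 1: Compute median = 20; label A = above, B = below.
Labels in order: BBBBBAAABAAABBAA  (n_A = 8, n_B = 8)
Step 2: Count runs R = 6.
Step 3: Under H0 (random ordering), E[R] = 2*n_A*n_B/(n_A+n_B) + 1 = 2*8*8/16 + 1 = 9.0000.
        Var[R] = 2*n_A*n_B*(2*n_A*n_B - n_A - n_B) / ((n_A+n_B)^2 * (n_A+n_B-1)) = 14336/3840 = 3.7333.
        SD[R] = 1.9322.
Step 4: Continuity-corrected z = (R + 0.5 - E[R]) / SD[R] = (6 + 0.5 - 9.0000) / 1.9322 = -1.2939.
Step 5: Two-sided p-value via normal approximation = 2*(1 - Phi(|z|)) = 0.195709.
Step 6: alpha = 0.05. fail to reject H0.

R = 6, z = -1.2939, p = 0.195709, fail to reject H0.


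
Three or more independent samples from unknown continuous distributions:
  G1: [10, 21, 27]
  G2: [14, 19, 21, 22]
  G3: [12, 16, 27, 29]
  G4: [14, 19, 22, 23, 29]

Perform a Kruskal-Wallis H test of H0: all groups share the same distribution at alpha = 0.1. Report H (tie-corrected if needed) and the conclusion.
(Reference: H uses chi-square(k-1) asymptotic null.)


Step 1: Combine all N = 16 observations and assign midranks.
sorted (value, group, rank): (10,G1,1), (12,G3,2), (14,G2,3.5), (14,G4,3.5), (16,G3,5), (19,G2,6.5), (19,G4,6.5), (21,G1,8.5), (21,G2,8.5), (22,G2,10.5), (22,G4,10.5), (23,G4,12), (27,G1,13.5), (27,G3,13.5), (29,G3,15.5), (29,G4,15.5)
Step 2: Sum ranks within each group.
R_1 = 23 (n_1 = 3)
R_2 = 29 (n_2 = 4)
R_3 = 36 (n_3 = 4)
R_4 = 48 (n_4 = 5)
Step 3: H = 12/(N(N+1)) * sum(R_i^2/n_i) - 3(N+1)
     = 12/(16*17) * (23^2/3 + 29^2/4 + 36^2/4 + 48^2/5) - 3*17
     = 0.044118 * 1171.38 - 51
     = 0.678676.
Step 4: Ties present; correction factor C = 1 - 36/(16^3 - 16) = 0.991176. Corrected H = 0.678676 / 0.991176 = 0.684718.
Step 5: Under H0, H ~ chi^2(3); p-value = 0.876792.
Step 6: alpha = 0.1. fail to reject H0.

H = 0.6847, df = 3, p = 0.876792, fail to reject H0.


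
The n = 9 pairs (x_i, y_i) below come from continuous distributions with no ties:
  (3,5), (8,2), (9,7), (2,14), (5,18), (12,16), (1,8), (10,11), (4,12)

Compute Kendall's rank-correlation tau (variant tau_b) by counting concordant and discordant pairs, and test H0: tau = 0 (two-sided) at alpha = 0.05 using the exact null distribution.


Step 1: Enumerate the 36 unordered pairs (i,j) with i<j and classify each by sign(x_j-x_i) * sign(y_j-y_i).
  (1,2):dx=+5,dy=-3->D; (1,3):dx=+6,dy=+2->C; (1,4):dx=-1,dy=+9->D; (1,5):dx=+2,dy=+13->C
  (1,6):dx=+9,dy=+11->C; (1,7):dx=-2,dy=+3->D; (1,8):dx=+7,dy=+6->C; (1,9):dx=+1,dy=+7->C
  (2,3):dx=+1,dy=+5->C; (2,4):dx=-6,dy=+12->D; (2,5):dx=-3,dy=+16->D; (2,6):dx=+4,dy=+14->C
  (2,7):dx=-7,dy=+6->D; (2,8):dx=+2,dy=+9->C; (2,9):dx=-4,dy=+10->D; (3,4):dx=-7,dy=+7->D
  (3,5):dx=-4,dy=+11->D; (3,6):dx=+3,dy=+9->C; (3,7):dx=-8,dy=+1->D; (3,8):dx=+1,dy=+4->C
  (3,9):dx=-5,dy=+5->D; (4,5):dx=+3,dy=+4->C; (4,6):dx=+10,dy=+2->C; (4,7):dx=-1,dy=-6->C
  (4,8):dx=+8,dy=-3->D; (4,9):dx=+2,dy=-2->D; (5,6):dx=+7,dy=-2->D; (5,7):dx=-4,dy=-10->C
  (5,8):dx=+5,dy=-7->D; (5,9):dx=-1,dy=-6->C; (6,7):dx=-11,dy=-8->C; (6,8):dx=-2,dy=-5->C
  (6,9):dx=-8,dy=-4->C; (7,8):dx=+9,dy=+3->C; (7,9):dx=+3,dy=+4->C; (8,9):dx=-6,dy=+1->D
Step 2: C = 20, D = 16, total pairs = 36.
Step 3: tau = (C - D)/(n(n-1)/2) = (20 - 16)/36 = 0.111111.
Step 4: Exact two-sided p-value (enumerate n! = 362880 permutations of y under H0): p = 0.761414.
Step 5: alpha = 0.05. fail to reject H0.

tau_b = 0.1111 (C=20, D=16), p = 0.761414, fail to reject H0.


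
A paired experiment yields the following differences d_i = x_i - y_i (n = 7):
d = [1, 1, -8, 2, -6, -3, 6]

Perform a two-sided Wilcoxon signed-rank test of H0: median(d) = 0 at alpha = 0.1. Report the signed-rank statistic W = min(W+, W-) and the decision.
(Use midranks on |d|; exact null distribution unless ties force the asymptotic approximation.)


Step 1: Drop any zero differences (none here) and take |d_i|.
|d| = [1, 1, 8, 2, 6, 3, 6]
Step 2: Midrank |d_i| (ties get averaged ranks).
ranks: |1|->1.5, |1|->1.5, |8|->7, |2|->3, |6|->5.5, |3|->4, |6|->5.5
Step 3: Attach original signs; sum ranks with positive sign and with negative sign.
W+ = 1.5 + 1.5 + 3 + 5.5 = 11.5
W- = 7 + 5.5 + 4 = 16.5
(Check: W+ + W- = 28 should equal n(n+1)/2 = 28.)
Step 4: Test statistic W = min(W+, W-) = 11.5.
Step 5: Ties in |d|, so use the tie-corrected normal approximation.
        E[W] = n(n+1)/4 = 7*8/4 = 14.
        Tie groups: |d|=1 (t=2), |d|=6 (t=2); sum(t^3 - t) = 12.
        Var[W] = n(n+1)(2n+1)/24 - sum(t^3-t)/48 = 840/24 - 12/48 = 34.75.
        z = (W - E[W]) / sqrt(Var[W]) = (11.5 - 14) / 5.8949 = -0.4241.
        Two-sided p = 2*Phi(z) = 0.671497.
Step 6: alpha = 0.1. fail to reject H0.

W+ = 11.5, W- = 16.5, W = min = 11.5, p = 0.671497, fail to reject H0.


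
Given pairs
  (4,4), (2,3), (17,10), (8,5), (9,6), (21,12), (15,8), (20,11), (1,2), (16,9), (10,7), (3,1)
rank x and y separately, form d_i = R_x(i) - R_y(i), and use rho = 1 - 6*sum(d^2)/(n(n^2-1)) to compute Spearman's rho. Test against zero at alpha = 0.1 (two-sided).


Step 1: Rank x and y separately (midranks; no ties here).
rank(x): 4->4, 2->2, 17->10, 8->5, 9->6, 21->12, 15->8, 20->11, 1->1, 16->9, 10->7, 3->3
rank(y): 4->4, 3->3, 10->10, 5->5, 6->6, 12->12, 8->8, 11->11, 2->2, 9->9, 7->7, 1->1
Step 2: d_i = R_x(i) - R_y(i); compute d_i^2.
  (4-4)^2=0, (2-3)^2=1, (10-10)^2=0, (5-5)^2=0, (6-6)^2=0, (12-12)^2=0, (8-8)^2=0, (11-11)^2=0, (1-2)^2=1, (9-9)^2=0, (7-7)^2=0, (3-1)^2=4
sum(d^2) = 6.
Step 3: rho = 1 - 6*6 / (12*(12^2 - 1)) = 1 - 36/1716 = 0.979021.
Step 4: Under H0, t = rho * sqrt((n-2)/(1-rho^2)) = 15.1941 ~ t(10).
Step 5: Two-sided p-value from the t-distribution with 10 df = 0.000000.
Step 6: alpha = 0.1. reject H0.

rho = 0.9790, p = 0.000000, reject H0 at alpha = 0.1.


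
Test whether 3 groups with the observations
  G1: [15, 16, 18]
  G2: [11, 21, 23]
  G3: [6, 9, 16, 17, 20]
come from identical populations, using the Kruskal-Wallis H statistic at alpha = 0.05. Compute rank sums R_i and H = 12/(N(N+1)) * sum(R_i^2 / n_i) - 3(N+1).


Step 1: Combine all N = 11 observations and assign midranks.
sorted (value, group, rank): (6,G3,1), (9,G3,2), (11,G2,3), (15,G1,4), (16,G1,5.5), (16,G3,5.5), (17,G3,7), (18,G1,8), (20,G3,9), (21,G2,10), (23,G2,11)
Step 2: Sum ranks within each group.
R_1 = 17.5 (n_1 = 3)
R_2 = 24 (n_2 = 3)
R_3 = 24.5 (n_3 = 5)
Step 3: H = 12/(N(N+1)) * sum(R_i^2/n_i) - 3(N+1)
     = 12/(11*12) * (17.5^2/3 + 24^2/3 + 24.5^2/5) - 3*12
     = 0.090909 * 414.133 - 36
     = 1.648485.
Step 4: Ties present; correction factor C = 1 - 6/(11^3 - 11) = 0.995455. Corrected H = 1.648485 / 0.995455 = 1.656012.
Step 5: Under H0, H ~ chi^2(2); p-value = 0.436920.
Step 6: alpha = 0.05. fail to reject H0.

H = 1.6560, df = 2, p = 0.436920, fail to reject H0.


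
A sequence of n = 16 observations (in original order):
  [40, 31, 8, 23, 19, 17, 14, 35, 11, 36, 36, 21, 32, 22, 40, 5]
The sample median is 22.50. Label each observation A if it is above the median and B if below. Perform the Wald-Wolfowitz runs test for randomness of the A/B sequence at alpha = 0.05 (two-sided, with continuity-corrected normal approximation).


Step 1: Compute median = 22.50; label A = above, B = below.
Labels in order: AABABBBABAABABAB  (n_A = 8, n_B = 8)
Step 2: Count runs R = 12.
Step 3: Under H0 (random ordering), E[R] = 2*n_A*n_B/(n_A+n_B) + 1 = 2*8*8/16 + 1 = 9.0000.
        Var[R] = 2*n_A*n_B*(2*n_A*n_B - n_A - n_B) / ((n_A+n_B)^2 * (n_A+n_B-1)) = 14336/3840 = 3.7333.
        SD[R] = 1.9322.
Step 4: Continuity-corrected z = (R - 0.5 - E[R]) / SD[R] = (12 - 0.5 - 9.0000) / 1.9322 = 1.2939.
Step 5: Two-sided p-value via normal approximation = 2*(1 - Phi(|z|)) = 0.195709.
Step 6: alpha = 0.05. fail to reject H0.

R = 12, z = 1.2939, p = 0.195709, fail to reject H0.


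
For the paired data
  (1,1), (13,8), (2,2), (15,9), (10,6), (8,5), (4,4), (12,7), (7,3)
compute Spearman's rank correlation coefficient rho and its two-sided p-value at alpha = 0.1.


Step 1: Rank x and y separately (midranks; no ties here).
rank(x): 1->1, 13->8, 2->2, 15->9, 10->6, 8->5, 4->3, 12->7, 7->4
rank(y): 1->1, 8->8, 2->2, 9->9, 6->6, 5->5, 4->4, 7->7, 3->3
Step 2: d_i = R_x(i) - R_y(i); compute d_i^2.
  (1-1)^2=0, (8-8)^2=0, (2-2)^2=0, (9-9)^2=0, (6-6)^2=0, (5-5)^2=0, (3-4)^2=1, (7-7)^2=0, (4-3)^2=1
sum(d^2) = 2.
Step 3: rho = 1 - 6*2 / (9*(9^2 - 1)) = 1 - 12/720 = 0.983333.
Step 4: Under H0, t = rho * sqrt((n-2)/(1-rho^2)) = 14.3096 ~ t(7).
Step 5: Two-sided p-value from the t-distribution with 7 df = 0.000002.
Step 6: alpha = 0.1. reject H0.

rho = 0.9833, p = 0.000002, reject H0 at alpha = 0.1.


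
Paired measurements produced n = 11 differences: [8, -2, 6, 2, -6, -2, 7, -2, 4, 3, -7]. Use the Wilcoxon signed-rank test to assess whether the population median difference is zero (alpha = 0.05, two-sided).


Step 1: Drop any zero differences (none here) and take |d_i|.
|d| = [8, 2, 6, 2, 6, 2, 7, 2, 4, 3, 7]
Step 2: Midrank |d_i| (ties get averaged ranks).
ranks: |8|->11, |2|->2.5, |6|->7.5, |2|->2.5, |6|->7.5, |2|->2.5, |7|->9.5, |2|->2.5, |4|->6, |3|->5, |7|->9.5
Step 3: Attach original signs; sum ranks with positive sign and with negative sign.
W+ = 11 + 7.5 + 2.5 + 9.5 + 6 + 5 = 41.5
W- = 2.5 + 7.5 + 2.5 + 2.5 + 9.5 = 24.5
(Check: W+ + W- = 66 should equal n(n+1)/2 = 66.)
Step 4: Test statistic W = min(W+, W-) = 24.5.
Step 5: Ties in |d|, so use the tie-corrected normal approximation.
        E[W] = n(n+1)/4 = 11*12/4 = 33.
        Tie groups: |d|=2 (t=4), |d|=6 (t=2), |d|=7 (t=2); sum(t^3 - t) = 72.
        Var[W] = n(n+1)(2n+1)/24 - sum(t^3-t)/48 = 3036/24 - 72/48 = 125.
        z = (W - E[W]) / sqrt(Var[W]) = (24.5 - 33) / 11.1803 = -0.7603.
        Two-sided p = 2*Phi(z) = 0.447097.
Step 6: alpha = 0.05. fail to reject H0.

W+ = 41.5, W- = 24.5, W = min = 24.5, p = 0.447097, fail to reject H0.


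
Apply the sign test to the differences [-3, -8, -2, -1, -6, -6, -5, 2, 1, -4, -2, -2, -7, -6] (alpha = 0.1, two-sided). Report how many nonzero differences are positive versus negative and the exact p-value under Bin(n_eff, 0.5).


Step 1: Discard zero differences. Original n = 14; n_eff = number of nonzero differences = 14.
Nonzero differences (with sign): -3, -8, -2, -1, -6, -6, -5, +2, +1, -4, -2, -2, -7, -6
Step 2: Count signs: positive = 2, negative = 12.
Step 3: Under H0: P(positive) = 0.5, so the number of positives S ~ Bin(14, 0.5).
Step 4: Two-sided exact p-value = sum of Bin(14,0.5) probabilities at or below the observed probability = 0.012939.
Step 5: alpha = 0.1. reject H0.

n_eff = 14, pos = 2, neg = 12, p = 0.012939, reject H0.


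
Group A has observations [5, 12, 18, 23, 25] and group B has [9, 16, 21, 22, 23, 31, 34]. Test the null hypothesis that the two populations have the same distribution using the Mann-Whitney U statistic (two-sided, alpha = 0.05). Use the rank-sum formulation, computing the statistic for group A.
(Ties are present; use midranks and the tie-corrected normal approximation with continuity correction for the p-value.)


Step 1: Combine and sort all 12 observations; assign midranks.
sorted (value, group): (5,X), (9,Y), (12,X), (16,Y), (18,X), (21,Y), (22,Y), (23,X), (23,Y), (25,X), (31,Y), (34,Y)
ranks: 5->1, 9->2, 12->3, 16->4, 18->5, 21->6, 22->7, 23->8.5, 23->8.5, 25->10, 31->11, 34->12
Step 2: Rank sum for X: R1 = 1 + 3 + 5 + 8.5 + 10 = 27.5.
Step 3: U_X = R1 - n1(n1+1)/2 = 27.5 - 5*6/2 = 27.5 - 15 = 12.5.
       U_Y = n1*n2 - U_X = 35 - 12.5 = 22.5.
Step 4: Ties are present, so use the tie-corrected normal approximation (with continuity correction) for the p-value.
Step 5: p-value = 0.464120; compare to alpha = 0.05. fail to reject H0.

U_X = 12.5, p = 0.464120, fail to reject H0 at alpha = 0.05.


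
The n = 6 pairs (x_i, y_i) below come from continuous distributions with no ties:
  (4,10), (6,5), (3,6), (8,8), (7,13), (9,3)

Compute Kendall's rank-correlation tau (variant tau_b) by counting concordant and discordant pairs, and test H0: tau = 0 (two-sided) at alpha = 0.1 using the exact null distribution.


Step 1: Enumerate the 15 unordered pairs (i,j) with i<j and classify each by sign(x_j-x_i) * sign(y_j-y_i).
  (1,2):dx=+2,dy=-5->D; (1,3):dx=-1,dy=-4->C; (1,4):dx=+4,dy=-2->D; (1,5):dx=+3,dy=+3->C
  (1,6):dx=+5,dy=-7->D; (2,3):dx=-3,dy=+1->D; (2,4):dx=+2,dy=+3->C; (2,5):dx=+1,dy=+8->C
  (2,6):dx=+3,dy=-2->D; (3,4):dx=+5,dy=+2->C; (3,5):dx=+4,dy=+7->C; (3,6):dx=+6,dy=-3->D
  (4,5):dx=-1,dy=+5->D; (4,6):dx=+1,dy=-5->D; (5,6):dx=+2,dy=-10->D
Step 2: C = 6, D = 9, total pairs = 15.
Step 3: tau = (C - D)/(n(n-1)/2) = (6 - 9)/15 = -0.200000.
Step 4: Exact two-sided p-value (enumerate n! = 720 permutations of y under H0): p = 0.719444.
Step 5: alpha = 0.1. fail to reject H0.

tau_b = -0.2000 (C=6, D=9), p = 0.719444, fail to reject H0.


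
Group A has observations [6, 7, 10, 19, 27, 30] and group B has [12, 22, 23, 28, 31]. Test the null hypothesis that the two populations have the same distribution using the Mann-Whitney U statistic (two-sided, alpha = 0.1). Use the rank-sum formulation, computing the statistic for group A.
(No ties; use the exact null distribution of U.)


Step 1: Combine and sort all 11 observations; assign midranks.
sorted (value, group): (6,X), (7,X), (10,X), (12,Y), (19,X), (22,Y), (23,Y), (27,X), (28,Y), (30,X), (31,Y)
ranks: 6->1, 7->2, 10->3, 12->4, 19->5, 22->6, 23->7, 27->8, 28->9, 30->10, 31->11
Step 2: Rank sum for X: R1 = 1 + 2 + 3 + 5 + 8 + 10 = 29.
Step 3: U_X = R1 - n1(n1+1)/2 = 29 - 6*7/2 = 29 - 21 = 8.
       U_Y = n1*n2 - U_X = 30 - 8 = 22.
Step 4: No ties, so the exact null distribution of U (based on enumerating the C(11,6) = 462 equally likely rank assignments) gives the two-sided p-value.
Step 5: p-value = 0.246753; compare to alpha = 0.1. fail to reject H0.

U_X = 8, p = 0.246753, fail to reject H0 at alpha = 0.1.


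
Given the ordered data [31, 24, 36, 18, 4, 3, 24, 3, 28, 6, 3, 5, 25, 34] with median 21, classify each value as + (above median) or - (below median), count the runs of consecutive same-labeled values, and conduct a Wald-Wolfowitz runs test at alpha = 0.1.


Step 1: Compute median = 21; label A = above, B = below.
Labels in order: AAABBBABABBBAA  (n_A = 7, n_B = 7)
Step 2: Count runs R = 7.
Step 3: Under H0 (random ordering), E[R] = 2*n_A*n_B/(n_A+n_B) + 1 = 2*7*7/14 + 1 = 8.0000.
        Var[R] = 2*n_A*n_B*(2*n_A*n_B - n_A - n_B) / ((n_A+n_B)^2 * (n_A+n_B-1)) = 8232/2548 = 3.2308.
        SD[R] = 1.7974.
Step 4: Continuity-corrected z = (R + 0.5 - E[R]) / SD[R] = (7 + 0.5 - 8.0000) / 1.7974 = -0.2782.
Step 5: Two-sided p-value via normal approximation = 2*(1 - Phi(|z|)) = 0.780879.
Step 6: alpha = 0.1. fail to reject H0.

R = 7, z = -0.2782, p = 0.780879, fail to reject H0.


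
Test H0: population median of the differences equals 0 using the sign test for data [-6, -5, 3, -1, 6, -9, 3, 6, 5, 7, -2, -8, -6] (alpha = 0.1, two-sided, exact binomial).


Step 1: Discard zero differences. Original n = 13; n_eff = number of nonzero differences = 13.
Nonzero differences (with sign): -6, -5, +3, -1, +6, -9, +3, +6, +5, +7, -2, -8, -6
Step 2: Count signs: positive = 6, negative = 7.
Step 3: Under H0: P(positive) = 0.5, so the number of positives S ~ Bin(13, 0.5).
Step 4: Two-sided exact p-value = sum of Bin(13,0.5) probabilities at or below the observed probability = 1.000000.
Step 5: alpha = 0.1. fail to reject H0.

n_eff = 13, pos = 6, neg = 7, p = 1.000000, fail to reject H0.


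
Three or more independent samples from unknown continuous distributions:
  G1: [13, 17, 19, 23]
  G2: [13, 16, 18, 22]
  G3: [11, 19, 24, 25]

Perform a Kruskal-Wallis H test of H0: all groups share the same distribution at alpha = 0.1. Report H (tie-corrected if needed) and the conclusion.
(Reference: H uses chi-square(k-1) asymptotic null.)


Step 1: Combine all N = 12 observations and assign midranks.
sorted (value, group, rank): (11,G3,1), (13,G1,2.5), (13,G2,2.5), (16,G2,4), (17,G1,5), (18,G2,6), (19,G1,7.5), (19,G3,7.5), (22,G2,9), (23,G1,10), (24,G3,11), (25,G3,12)
Step 2: Sum ranks within each group.
R_1 = 25 (n_1 = 4)
R_2 = 21.5 (n_2 = 4)
R_3 = 31.5 (n_3 = 4)
Step 3: H = 12/(N(N+1)) * sum(R_i^2/n_i) - 3(N+1)
     = 12/(12*13) * (25^2/4 + 21.5^2/4 + 31.5^2/4) - 3*13
     = 0.076923 * 519.875 - 39
     = 0.990385.
Step 4: Ties present; correction factor C = 1 - 12/(12^3 - 12) = 0.993007. Corrected H = 0.990385 / 0.993007 = 0.997359.
Step 5: Under H0, H ~ chi^2(2); p-value = 0.607332.
Step 6: alpha = 0.1. fail to reject H0.

H = 0.9974, df = 2, p = 0.607332, fail to reject H0.


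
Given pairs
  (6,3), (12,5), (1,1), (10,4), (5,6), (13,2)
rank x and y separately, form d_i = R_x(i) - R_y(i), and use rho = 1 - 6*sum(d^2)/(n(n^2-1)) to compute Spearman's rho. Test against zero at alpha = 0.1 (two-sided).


Step 1: Rank x and y separately (midranks; no ties here).
rank(x): 6->3, 12->5, 1->1, 10->4, 5->2, 13->6
rank(y): 3->3, 5->5, 1->1, 4->4, 6->6, 2->2
Step 2: d_i = R_x(i) - R_y(i); compute d_i^2.
  (3-3)^2=0, (5-5)^2=0, (1-1)^2=0, (4-4)^2=0, (2-6)^2=16, (6-2)^2=16
sum(d^2) = 32.
Step 3: rho = 1 - 6*32 / (6*(6^2 - 1)) = 1 - 192/210 = 0.085714.
Step 4: Under H0, t = rho * sqrt((n-2)/(1-rho^2)) = 0.1721 ~ t(4).
Step 5: Two-sided p-value from the t-distribution with 4 df = 0.871743.
Step 6: alpha = 0.1. fail to reject H0.

rho = 0.0857, p = 0.871743, fail to reject H0 at alpha = 0.1.


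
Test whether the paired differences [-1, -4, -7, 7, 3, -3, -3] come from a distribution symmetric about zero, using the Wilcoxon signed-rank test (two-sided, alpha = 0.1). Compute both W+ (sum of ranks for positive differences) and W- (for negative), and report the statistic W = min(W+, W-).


Step 1: Drop any zero differences (none here) and take |d_i|.
|d| = [1, 4, 7, 7, 3, 3, 3]
Step 2: Midrank |d_i| (ties get averaged ranks).
ranks: |1|->1, |4|->5, |7|->6.5, |7|->6.5, |3|->3, |3|->3, |3|->3
Step 3: Attach original signs; sum ranks with positive sign and with negative sign.
W+ = 6.5 + 3 = 9.5
W- = 1 + 5 + 6.5 + 3 + 3 = 18.5
(Check: W+ + W- = 28 should equal n(n+1)/2 = 28.)
Step 4: Test statistic W = min(W+, W-) = 9.5.
Step 5: Ties in |d|, so use the tie-corrected normal approximation.
        E[W] = n(n+1)/4 = 7*8/4 = 14.
        Tie groups: |d|=3 (t=3), |d|=7 (t=2); sum(t^3 - t) = 30.
        Var[W] = n(n+1)(2n+1)/24 - sum(t^3-t)/48 = 840/24 - 30/48 = 34.375.
        z = (W - E[W]) / sqrt(Var[W]) = (9.5 - 14) / 5.8630 = -0.7675.
        Two-sided p = 2*Phi(z) = 0.442771.
Step 6: alpha = 0.1. fail to reject H0.

W+ = 9.5, W- = 18.5, W = min = 9.5, p = 0.442771, fail to reject H0.


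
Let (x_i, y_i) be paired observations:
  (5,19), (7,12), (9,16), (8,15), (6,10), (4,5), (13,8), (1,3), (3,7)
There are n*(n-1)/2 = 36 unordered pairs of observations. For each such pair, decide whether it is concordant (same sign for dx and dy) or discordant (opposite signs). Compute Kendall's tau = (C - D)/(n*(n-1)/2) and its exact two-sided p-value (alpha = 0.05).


Step 1: Enumerate the 36 unordered pairs (i,j) with i<j and classify each by sign(x_j-x_i) * sign(y_j-y_i).
  (1,2):dx=+2,dy=-7->D; (1,3):dx=+4,dy=-3->D; (1,4):dx=+3,dy=-4->D; (1,5):dx=+1,dy=-9->D
  (1,6):dx=-1,dy=-14->C; (1,7):dx=+8,dy=-11->D; (1,8):dx=-4,dy=-16->C; (1,9):dx=-2,dy=-12->C
  (2,3):dx=+2,dy=+4->C; (2,4):dx=+1,dy=+3->C; (2,5):dx=-1,dy=-2->C; (2,6):dx=-3,dy=-7->C
  (2,7):dx=+6,dy=-4->D; (2,8):dx=-6,dy=-9->C; (2,9):dx=-4,dy=-5->C; (3,4):dx=-1,dy=-1->C
  (3,5):dx=-3,dy=-6->C; (3,6):dx=-5,dy=-11->C; (3,7):dx=+4,dy=-8->D; (3,8):dx=-8,dy=-13->C
  (3,9):dx=-6,dy=-9->C; (4,5):dx=-2,dy=-5->C; (4,6):dx=-4,dy=-10->C; (4,7):dx=+5,dy=-7->D
  (4,8):dx=-7,dy=-12->C; (4,9):dx=-5,dy=-8->C; (5,6):dx=-2,dy=-5->C; (5,7):dx=+7,dy=-2->D
  (5,8):dx=-5,dy=-7->C; (5,9):dx=-3,dy=-3->C; (6,7):dx=+9,dy=+3->C; (6,8):dx=-3,dy=-2->C
  (6,9):dx=-1,dy=+2->D; (7,8):dx=-12,dy=-5->C; (7,9):dx=-10,dy=-1->C; (8,9):dx=+2,dy=+4->C
Step 2: C = 26, D = 10, total pairs = 36.
Step 3: tau = (C - D)/(n(n-1)/2) = (26 - 10)/36 = 0.444444.
Step 4: Exact two-sided p-value (enumerate n! = 362880 permutations of y under H0): p = 0.119439.
Step 5: alpha = 0.05. fail to reject H0.

tau_b = 0.4444 (C=26, D=10), p = 0.119439, fail to reject H0.


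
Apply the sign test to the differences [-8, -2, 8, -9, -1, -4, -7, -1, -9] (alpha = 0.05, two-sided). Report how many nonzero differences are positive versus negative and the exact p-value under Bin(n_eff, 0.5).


Step 1: Discard zero differences. Original n = 9; n_eff = number of nonzero differences = 9.
Nonzero differences (with sign): -8, -2, +8, -9, -1, -4, -7, -1, -9
Step 2: Count signs: positive = 1, negative = 8.
Step 3: Under H0: P(positive) = 0.5, so the number of positives S ~ Bin(9, 0.5).
Step 4: Two-sided exact p-value = sum of Bin(9,0.5) probabilities at or below the observed probability = 0.039062.
Step 5: alpha = 0.05. reject H0.

n_eff = 9, pos = 1, neg = 8, p = 0.039062, reject H0.


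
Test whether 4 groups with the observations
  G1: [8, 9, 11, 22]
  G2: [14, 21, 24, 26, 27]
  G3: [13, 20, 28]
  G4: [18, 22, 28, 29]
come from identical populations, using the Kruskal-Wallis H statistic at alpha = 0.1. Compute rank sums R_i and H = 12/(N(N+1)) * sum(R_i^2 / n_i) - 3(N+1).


Step 1: Combine all N = 16 observations and assign midranks.
sorted (value, group, rank): (8,G1,1), (9,G1,2), (11,G1,3), (13,G3,4), (14,G2,5), (18,G4,6), (20,G3,7), (21,G2,8), (22,G1,9.5), (22,G4,9.5), (24,G2,11), (26,G2,12), (27,G2,13), (28,G3,14.5), (28,G4,14.5), (29,G4,16)
Step 2: Sum ranks within each group.
R_1 = 15.5 (n_1 = 4)
R_2 = 49 (n_2 = 5)
R_3 = 25.5 (n_3 = 3)
R_4 = 46 (n_4 = 4)
Step 3: H = 12/(N(N+1)) * sum(R_i^2/n_i) - 3(N+1)
     = 12/(16*17) * (15.5^2/4 + 49^2/5 + 25.5^2/3 + 46^2/4) - 3*17
     = 0.044118 * 1286.01 - 51
     = 5.735846.
Step 4: Ties present; correction factor C = 1 - 12/(16^3 - 16) = 0.997059. Corrected H = 5.735846 / 0.997059 = 5.752765.
Step 5: Under H0, H ~ chi^2(3); p-value = 0.124278.
Step 6: alpha = 0.1. fail to reject H0.

H = 5.7528, df = 3, p = 0.124278, fail to reject H0.


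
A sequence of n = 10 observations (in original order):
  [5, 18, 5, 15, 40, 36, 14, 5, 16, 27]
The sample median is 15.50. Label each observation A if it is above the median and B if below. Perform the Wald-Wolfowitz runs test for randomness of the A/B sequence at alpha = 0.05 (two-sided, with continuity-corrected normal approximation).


Step 1: Compute median = 15.50; label A = above, B = below.
Labels in order: BABBAABBAA  (n_A = 5, n_B = 5)
Step 2: Count runs R = 6.
Step 3: Under H0 (random ordering), E[R] = 2*n_A*n_B/(n_A+n_B) + 1 = 2*5*5/10 + 1 = 6.0000.
        Var[R] = 2*n_A*n_B*(2*n_A*n_B - n_A - n_B) / ((n_A+n_B)^2 * (n_A+n_B-1)) = 2000/900 = 2.2222.
        SD[R] = 1.4907.
Step 4: R = E[R], so z = 0 with no continuity correction.
Step 5: Two-sided p-value via normal approximation = 2*(1 - Phi(|z|)) = 1.000000.
Step 6: alpha = 0.05. fail to reject H0.

R = 6, z = 0.0000, p = 1.000000, fail to reject H0.


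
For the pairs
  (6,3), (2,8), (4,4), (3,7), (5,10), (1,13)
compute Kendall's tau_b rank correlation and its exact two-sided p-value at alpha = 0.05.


Step 1: Enumerate the 15 unordered pairs (i,j) with i<j and classify each by sign(x_j-x_i) * sign(y_j-y_i).
  (1,2):dx=-4,dy=+5->D; (1,3):dx=-2,dy=+1->D; (1,4):dx=-3,dy=+4->D; (1,5):dx=-1,dy=+7->D
  (1,6):dx=-5,dy=+10->D; (2,3):dx=+2,dy=-4->D; (2,4):dx=+1,dy=-1->D; (2,5):dx=+3,dy=+2->C
  (2,6):dx=-1,dy=+5->D; (3,4):dx=-1,dy=+3->D; (3,5):dx=+1,dy=+6->C; (3,6):dx=-3,dy=+9->D
  (4,5):dx=+2,dy=+3->C; (4,6):dx=-2,dy=+6->D; (5,6):dx=-4,dy=+3->D
Step 2: C = 3, D = 12, total pairs = 15.
Step 3: tau = (C - D)/(n(n-1)/2) = (3 - 12)/15 = -0.600000.
Step 4: Exact two-sided p-value (enumerate n! = 720 permutations of y under H0): p = 0.136111.
Step 5: alpha = 0.05. fail to reject H0.

tau_b = -0.6000 (C=3, D=12), p = 0.136111, fail to reject H0.


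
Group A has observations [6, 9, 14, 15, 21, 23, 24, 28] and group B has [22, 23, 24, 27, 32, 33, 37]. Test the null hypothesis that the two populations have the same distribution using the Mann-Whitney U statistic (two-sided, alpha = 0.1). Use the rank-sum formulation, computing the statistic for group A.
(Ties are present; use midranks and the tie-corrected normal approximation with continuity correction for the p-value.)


Step 1: Combine and sort all 15 observations; assign midranks.
sorted (value, group): (6,X), (9,X), (14,X), (15,X), (21,X), (22,Y), (23,X), (23,Y), (24,X), (24,Y), (27,Y), (28,X), (32,Y), (33,Y), (37,Y)
ranks: 6->1, 9->2, 14->3, 15->4, 21->5, 22->6, 23->7.5, 23->7.5, 24->9.5, 24->9.5, 27->11, 28->12, 32->13, 33->14, 37->15
Step 2: Rank sum for X: R1 = 1 + 2 + 3 + 4 + 5 + 7.5 + 9.5 + 12 = 44.
Step 3: U_X = R1 - n1(n1+1)/2 = 44 - 8*9/2 = 44 - 36 = 8.
       U_Y = n1*n2 - U_X = 56 - 8 = 48.
Step 4: Ties are present, so use the tie-corrected normal approximation (with continuity correction) for the p-value.
Step 5: p-value = 0.023776; compare to alpha = 0.1. reject H0.

U_X = 8, p = 0.023776, reject H0 at alpha = 0.1.


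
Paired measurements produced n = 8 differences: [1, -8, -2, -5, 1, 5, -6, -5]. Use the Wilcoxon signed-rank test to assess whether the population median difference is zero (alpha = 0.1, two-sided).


Step 1: Drop any zero differences (none here) and take |d_i|.
|d| = [1, 8, 2, 5, 1, 5, 6, 5]
Step 2: Midrank |d_i| (ties get averaged ranks).
ranks: |1|->1.5, |8|->8, |2|->3, |5|->5, |1|->1.5, |5|->5, |6|->7, |5|->5
Step 3: Attach original signs; sum ranks with positive sign and with negative sign.
W+ = 1.5 + 1.5 + 5 = 8
W- = 8 + 3 + 5 + 7 + 5 = 28
(Check: W+ + W- = 36 should equal n(n+1)/2 = 36.)
Step 4: Test statistic W = min(W+, W-) = 8.
Step 5: Ties in |d|, so use the tie-corrected normal approximation.
        E[W] = n(n+1)/4 = 8*9/4 = 18.
        Tie groups: |d|=1 (t=2), |d|=5 (t=3); sum(t^3 - t) = 30.
        Var[W] = n(n+1)(2n+1)/24 - sum(t^3-t)/48 = 1224/24 - 30/48 = 50.375.
        z = (W - E[W]) / sqrt(Var[W]) = (8 - 18) / 7.0975 = -1.4089.
        Two-sided p = 2*Phi(z) = 0.158853.
Step 6: alpha = 0.1. fail to reject H0.

W+ = 8, W- = 28, W = min = 8, p = 0.158853, fail to reject H0.


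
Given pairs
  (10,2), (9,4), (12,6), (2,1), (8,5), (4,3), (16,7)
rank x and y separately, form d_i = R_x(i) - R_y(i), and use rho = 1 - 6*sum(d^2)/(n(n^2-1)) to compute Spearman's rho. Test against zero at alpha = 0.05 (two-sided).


Step 1: Rank x and y separately (midranks; no ties here).
rank(x): 10->5, 9->4, 12->6, 2->1, 8->3, 4->2, 16->7
rank(y): 2->2, 4->4, 6->6, 1->1, 5->5, 3->3, 7->7
Step 2: d_i = R_x(i) - R_y(i); compute d_i^2.
  (5-2)^2=9, (4-4)^2=0, (6-6)^2=0, (1-1)^2=0, (3-5)^2=4, (2-3)^2=1, (7-7)^2=0
sum(d^2) = 14.
Step 3: rho = 1 - 6*14 / (7*(7^2 - 1)) = 1 - 84/336 = 0.750000.
Step 4: Under H0, t = rho * sqrt((n-2)/(1-rho^2)) = 2.5355 ~ t(5).
Step 5: Two-sided p-value from the t-distribution with 5 df = 0.052181.
Step 6: alpha = 0.05. fail to reject H0.

rho = 0.7500, p = 0.052181, fail to reject H0 at alpha = 0.05.


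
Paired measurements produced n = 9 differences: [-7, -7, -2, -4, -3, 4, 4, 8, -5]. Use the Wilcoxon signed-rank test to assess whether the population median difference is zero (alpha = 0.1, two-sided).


Step 1: Drop any zero differences (none here) and take |d_i|.
|d| = [7, 7, 2, 4, 3, 4, 4, 8, 5]
Step 2: Midrank |d_i| (ties get averaged ranks).
ranks: |7|->7.5, |7|->7.5, |2|->1, |4|->4, |3|->2, |4|->4, |4|->4, |8|->9, |5|->6
Step 3: Attach original signs; sum ranks with positive sign and with negative sign.
W+ = 4 + 4 + 9 = 17
W- = 7.5 + 7.5 + 1 + 4 + 2 + 6 = 28
(Check: W+ + W- = 45 should equal n(n+1)/2 = 45.)
Step 4: Test statistic W = min(W+, W-) = 17.
Step 5: Ties in |d|, so use the tie-corrected normal approximation.
        E[W] = n(n+1)/4 = 9*10/4 = 22.5.
        Tie groups: |d|=4 (t=3), |d|=7 (t=2); sum(t^3 - t) = 30.
        Var[W] = n(n+1)(2n+1)/24 - sum(t^3-t)/48 = 1710/24 - 30/48 = 70.625.
        z = (W - E[W]) / sqrt(Var[W]) = (17 - 22.5) / 8.4039 = -0.6545.
        Two-sided p = 2*Phi(z) = 0.512815.
Step 6: alpha = 0.1. fail to reject H0.

W+ = 17, W- = 28, W = min = 17, p = 0.512815, fail to reject H0.


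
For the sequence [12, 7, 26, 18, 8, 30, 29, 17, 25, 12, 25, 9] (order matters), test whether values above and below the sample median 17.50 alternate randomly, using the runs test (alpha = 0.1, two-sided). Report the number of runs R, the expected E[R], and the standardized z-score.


Step 1: Compute median = 17.50; label A = above, B = below.
Labels in order: BBAABAABABAB  (n_A = 6, n_B = 6)
Step 2: Count runs R = 9.
Step 3: Under H0 (random ordering), E[R] = 2*n_A*n_B/(n_A+n_B) + 1 = 2*6*6/12 + 1 = 7.0000.
        Var[R] = 2*n_A*n_B*(2*n_A*n_B - n_A - n_B) / ((n_A+n_B)^2 * (n_A+n_B-1)) = 4320/1584 = 2.7273.
        SD[R] = 1.6514.
Step 4: Continuity-corrected z = (R - 0.5 - E[R]) / SD[R] = (9 - 0.5 - 7.0000) / 1.6514 = 0.9083.
Step 5: Two-sided p-value via normal approximation = 2*(1 - Phi(|z|)) = 0.363722.
Step 6: alpha = 0.1. fail to reject H0.

R = 9, z = 0.9083, p = 0.363722, fail to reject H0.


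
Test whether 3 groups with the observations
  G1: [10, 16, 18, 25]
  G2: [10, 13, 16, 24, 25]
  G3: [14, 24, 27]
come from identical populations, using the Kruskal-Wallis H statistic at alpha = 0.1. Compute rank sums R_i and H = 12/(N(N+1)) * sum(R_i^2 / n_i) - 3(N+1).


Step 1: Combine all N = 12 observations and assign midranks.
sorted (value, group, rank): (10,G1,1.5), (10,G2,1.5), (13,G2,3), (14,G3,4), (16,G1,5.5), (16,G2,5.5), (18,G1,7), (24,G2,8.5), (24,G3,8.5), (25,G1,10.5), (25,G2,10.5), (27,G3,12)
Step 2: Sum ranks within each group.
R_1 = 24.5 (n_1 = 4)
R_2 = 29 (n_2 = 5)
R_3 = 24.5 (n_3 = 3)
Step 3: H = 12/(N(N+1)) * sum(R_i^2/n_i) - 3(N+1)
     = 12/(12*13) * (24.5^2/4 + 29^2/5 + 24.5^2/3) - 3*13
     = 0.076923 * 518.346 - 39
     = 0.872756.
Step 4: Ties present; correction factor C = 1 - 24/(12^3 - 12) = 0.986014. Corrected H = 0.872756 / 0.986014 = 0.885136.
Step 5: Under H0, H ~ chi^2(2); p-value = 0.642385.
Step 6: alpha = 0.1. fail to reject H0.

H = 0.8851, df = 2, p = 0.642385, fail to reject H0.


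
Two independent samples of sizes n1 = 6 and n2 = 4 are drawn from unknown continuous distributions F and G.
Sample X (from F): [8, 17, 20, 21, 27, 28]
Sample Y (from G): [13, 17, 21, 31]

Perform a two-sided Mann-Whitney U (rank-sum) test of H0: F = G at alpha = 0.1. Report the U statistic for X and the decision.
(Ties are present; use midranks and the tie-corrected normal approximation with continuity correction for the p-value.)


Step 1: Combine and sort all 10 observations; assign midranks.
sorted (value, group): (8,X), (13,Y), (17,X), (17,Y), (20,X), (21,X), (21,Y), (27,X), (28,X), (31,Y)
ranks: 8->1, 13->2, 17->3.5, 17->3.5, 20->5, 21->6.5, 21->6.5, 27->8, 28->9, 31->10
Step 2: Rank sum for X: R1 = 1 + 3.5 + 5 + 6.5 + 8 + 9 = 33.
Step 3: U_X = R1 - n1(n1+1)/2 = 33 - 6*7/2 = 33 - 21 = 12.
       U_Y = n1*n2 - U_X = 24 - 12 = 12.
Step 4: Ties are present, so use the tie-corrected normal approximation (with continuity correction) for the p-value.
Step 5: p-value = 1.000000; compare to alpha = 0.1. fail to reject H0.

U_X = 12, p = 1.000000, fail to reject H0 at alpha = 0.1.


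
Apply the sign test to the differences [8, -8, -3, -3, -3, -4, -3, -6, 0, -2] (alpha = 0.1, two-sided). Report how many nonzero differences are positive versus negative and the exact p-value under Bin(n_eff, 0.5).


Step 1: Discard zero differences. Original n = 10; n_eff = number of nonzero differences = 9.
Nonzero differences (with sign): +8, -8, -3, -3, -3, -4, -3, -6, -2
Step 2: Count signs: positive = 1, negative = 8.
Step 3: Under H0: P(positive) = 0.5, so the number of positives S ~ Bin(9, 0.5).
Step 4: Two-sided exact p-value = sum of Bin(9,0.5) probabilities at or below the observed probability = 0.039062.
Step 5: alpha = 0.1. reject H0.

n_eff = 9, pos = 1, neg = 8, p = 0.039062, reject H0.


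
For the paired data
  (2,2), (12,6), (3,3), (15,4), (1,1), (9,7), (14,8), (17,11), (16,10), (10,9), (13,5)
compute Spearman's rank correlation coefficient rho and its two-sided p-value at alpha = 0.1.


Step 1: Rank x and y separately (midranks; no ties here).
rank(x): 2->2, 12->6, 3->3, 15->9, 1->1, 9->4, 14->8, 17->11, 16->10, 10->5, 13->7
rank(y): 2->2, 6->6, 3->3, 4->4, 1->1, 7->7, 8->8, 11->11, 10->10, 9->9, 5->5
Step 2: d_i = R_x(i) - R_y(i); compute d_i^2.
  (2-2)^2=0, (6-6)^2=0, (3-3)^2=0, (9-4)^2=25, (1-1)^2=0, (4-7)^2=9, (8-8)^2=0, (11-11)^2=0, (10-10)^2=0, (5-9)^2=16, (7-5)^2=4
sum(d^2) = 54.
Step 3: rho = 1 - 6*54 / (11*(11^2 - 1)) = 1 - 324/1320 = 0.754545.
Step 4: Under H0, t = rho * sqrt((n-2)/(1-rho^2)) = 3.4494 ~ t(9).
Step 5: Two-sided p-value from the t-distribution with 9 df = 0.007282.
Step 6: alpha = 0.1. reject H0.

rho = 0.7545, p = 0.007282, reject H0 at alpha = 0.1.


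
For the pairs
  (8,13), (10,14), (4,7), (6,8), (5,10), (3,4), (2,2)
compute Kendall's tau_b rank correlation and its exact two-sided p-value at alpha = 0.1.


Step 1: Enumerate the 21 unordered pairs (i,j) with i<j and classify each by sign(x_j-x_i) * sign(y_j-y_i).
  (1,2):dx=+2,dy=+1->C; (1,3):dx=-4,dy=-6->C; (1,4):dx=-2,dy=-5->C; (1,5):dx=-3,dy=-3->C
  (1,6):dx=-5,dy=-9->C; (1,7):dx=-6,dy=-11->C; (2,3):dx=-6,dy=-7->C; (2,4):dx=-4,dy=-6->C
  (2,5):dx=-5,dy=-4->C; (2,6):dx=-7,dy=-10->C; (2,7):dx=-8,dy=-12->C; (3,4):dx=+2,dy=+1->C
  (3,5):dx=+1,dy=+3->C; (3,6):dx=-1,dy=-3->C; (3,7):dx=-2,dy=-5->C; (4,5):dx=-1,dy=+2->D
  (4,6):dx=-3,dy=-4->C; (4,7):dx=-4,dy=-6->C; (5,6):dx=-2,dy=-6->C; (5,7):dx=-3,dy=-8->C
  (6,7):dx=-1,dy=-2->C
Step 2: C = 20, D = 1, total pairs = 21.
Step 3: tau = (C - D)/(n(n-1)/2) = (20 - 1)/21 = 0.904762.
Step 4: Exact two-sided p-value (enumerate n! = 5040 permutations of y under H0): p = 0.002778.
Step 5: alpha = 0.1. reject H0.

tau_b = 0.9048 (C=20, D=1), p = 0.002778, reject H0.


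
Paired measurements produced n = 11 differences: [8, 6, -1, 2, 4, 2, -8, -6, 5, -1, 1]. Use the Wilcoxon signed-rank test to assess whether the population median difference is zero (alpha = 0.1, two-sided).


Step 1: Drop any zero differences (none here) and take |d_i|.
|d| = [8, 6, 1, 2, 4, 2, 8, 6, 5, 1, 1]
Step 2: Midrank |d_i| (ties get averaged ranks).
ranks: |8|->10.5, |6|->8.5, |1|->2, |2|->4.5, |4|->6, |2|->4.5, |8|->10.5, |6|->8.5, |5|->7, |1|->2, |1|->2
Step 3: Attach original signs; sum ranks with positive sign and with negative sign.
W+ = 10.5 + 8.5 + 4.5 + 6 + 4.5 + 7 + 2 = 43
W- = 2 + 10.5 + 8.5 + 2 = 23
(Check: W+ + W- = 66 should equal n(n+1)/2 = 66.)
Step 4: Test statistic W = min(W+, W-) = 23.
Step 5: Ties in |d|, so use the tie-corrected normal approximation.
        E[W] = n(n+1)/4 = 11*12/4 = 33.
        Tie groups: |d|=1 (t=3), |d|=2 (t=2), |d|=6 (t=2), |d|=8 (t=2); sum(t^3 - t) = 42.
        Var[W] = n(n+1)(2n+1)/24 - sum(t^3-t)/48 = 3036/24 - 42/48 = 125.625.
        z = (W - E[W]) / sqrt(Var[W]) = (23 - 33) / 11.2083 = -0.8922.
        Two-sided p = 2*Phi(z) = 0.372286.
Step 6: alpha = 0.1. fail to reject H0.

W+ = 43, W- = 23, W = min = 23, p = 0.372286, fail to reject H0.


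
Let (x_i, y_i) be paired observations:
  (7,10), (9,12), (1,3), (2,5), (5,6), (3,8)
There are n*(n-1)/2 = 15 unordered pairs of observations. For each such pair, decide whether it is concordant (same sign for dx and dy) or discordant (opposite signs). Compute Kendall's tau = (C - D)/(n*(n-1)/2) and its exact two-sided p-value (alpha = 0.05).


Step 1: Enumerate the 15 unordered pairs (i,j) with i<j and classify each by sign(x_j-x_i) * sign(y_j-y_i).
  (1,2):dx=+2,dy=+2->C; (1,3):dx=-6,dy=-7->C; (1,4):dx=-5,dy=-5->C; (1,5):dx=-2,dy=-4->C
  (1,6):dx=-4,dy=-2->C; (2,3):dx=-8,dy=-9->C; (2,4):dx=-7,dy=-7->C; (2,5):dx=-4,dy=-6->C
  (2,6):dx=-6,dy=-4->C; (3,4):dx=+1,dy=+2->C; (3,5):dx=+4,dy=+3->C; (3,6):dx=+2,dy=+5->C
  (4,5):dx=+3,dy=+1->C; (4,6):dx=+1,dy=+3->C; (5,6):dx=-2,dy=+2->D
Step 2: C = 14, D = 1, total pairs = 15.
Step 3: tau = (C - D)/(n(n-1)/2) = (14 - 1)/15 = 0.866667.
Step 4: Exact two-sided p-value (enumerate n! = 720 permutations of y under H0): p = 0.016667.
Step 5: alpha = 0.05. reject H0.

tau_b = 0.8667 (C=14, D=1), p = 0.016667, reject H0.


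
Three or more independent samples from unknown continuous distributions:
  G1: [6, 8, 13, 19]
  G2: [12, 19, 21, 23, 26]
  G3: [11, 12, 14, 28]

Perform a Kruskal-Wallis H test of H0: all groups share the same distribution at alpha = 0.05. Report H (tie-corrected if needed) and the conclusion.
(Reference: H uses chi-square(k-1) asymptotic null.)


Step 1: Combine all N = 13 observations and assign midranks.
sorted (value, group, rank): (6,G1,1), (8,G1,2), (11,G3,3), (12,G2,4.5), (12,G3,4.5), (13,G1,6), (14,G3,7), (19,G1,8.5), (19,G2,8.5), (21,G2,10), (23,G2,11), (26,G2,12), (28,G3,13)
Step 2: Sum ranks within each group.
R_1 = 17.5 (n_1 = 4)
R_2 = 46 (n_2 = 5)
R_3 = 27.5 (n_3 = 4)
Step 3: H = 12/(N(N+1)) * sum(R_i^2/n_i) - 3(N+1)
     = 12/(13*14) * (17.5^2/4 + 46^2/5 + 27.5^2/4) - 3*14
     = 0.065934 * 688.825 - 42
     = 3.417033.
Step 4: Ties present; correction factor C = 1 - 12/(13^3 - 13) = 0.994505. Corrected H = 3.417033 / 0.994505 = 3.435912.
Step 5: Under H0, H ~ chi^2(2); p-value = 0.179433.
Step 6: alpha = 0.05. fail to reject H0.

H = 3.4359, df = 2, p = 0.179433, fail to reject H0.


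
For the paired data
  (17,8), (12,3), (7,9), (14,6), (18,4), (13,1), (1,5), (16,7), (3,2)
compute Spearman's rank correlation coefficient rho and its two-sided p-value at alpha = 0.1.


Step 1: Rank x and y separately (midranks; no ties here).
rank(x): 17->8, 12->4, 7->3, 14->6, 18->9, 13->5, 1->1, 16->7, 3->2
rank(y): 8->8, 3->3, 9->9, 6->6, 4->4, 1->1, 5->5, 7->7, 2->2
Step 2: d_i = R_x(i) - R_y(i); compute d_i^2.
  (8-8)^2=0, (4-3)^2=1, (3-9)^2=36, (6-6)^2=0, (9-4)^2=25, (5-1)^2=16, (1-5)^2=16, (7-7)^2=0, (2-2)^2=0
sum(d^2) = 94.
Step 3: rho = 1 - 6*94 / (9*(9^2 - 1)) = 1 - 564/720 = 0.216667.
Step 4: Under H0, t = rho * sqrt((n-2)/(1-rho^2)) = 0.5872 ~ t(7).
Step 5: Two-sided p-value from the t-distribution with 7 df = 0.575515.
Step 6: alpha = 0.1. fail to reject H0.

rho = 0.2167, p = 0.575515, fail to reject H0 at alpha = 0.1.


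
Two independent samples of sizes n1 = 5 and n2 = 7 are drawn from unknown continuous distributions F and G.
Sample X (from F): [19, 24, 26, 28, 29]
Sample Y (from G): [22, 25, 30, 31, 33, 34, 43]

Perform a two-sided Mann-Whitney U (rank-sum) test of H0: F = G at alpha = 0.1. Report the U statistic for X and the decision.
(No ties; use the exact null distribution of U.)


Step 1: Combine and sort all 12 observations; assign midranks.
sorted (value, group): (19,X), (22,Y), (24,X), (25,Y), (26,X), (28,X), (29,X), (30,Y), (31,Y), (33,Y), (34,Y), (43,Y)
ranks: 19->1, 22->2, 24->3, 25->4, 26->5, 28->6, 29->7, 30->8, 31->9, 33->10, 34->11, 43->12
Step 2: Rank sum for X: R1 = 1 + 3 + 5 + 6 + 7 = 22.
Step 3: U_X = R1 - n1(n1+1)/2 = 22 - 5*6/2 = 22 - 15 = 7.
       U_Y = n1*n2 - U_X = 35 - 7 = 28.
Step 4: No ties, so the exact null distribution of U (based on enumerating the C(12,5) = 792 equally likely rank assignments) gives the two-sided p-value.
Step 5: p-value = 0.106061; compare to alpha = 0.1. fail to reject H0.

U_X = 7, p = 0.106061, fail to reject H0 at alpha = 0.1.


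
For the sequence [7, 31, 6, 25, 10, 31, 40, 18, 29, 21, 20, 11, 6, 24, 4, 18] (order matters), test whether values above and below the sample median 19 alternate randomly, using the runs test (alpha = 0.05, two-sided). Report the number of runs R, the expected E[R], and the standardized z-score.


Step 1: Compute median = 19; label A = above, B = below.
Labels in order: BABABAABAAABBABB  (n_A = 8, n_B = 8)
Step 2: Count runs R = 11.
Step 3: Under H0 (random ordering), E[R] = 2*n_A*n_B/(n_A+n_B) + 1 = 2*8*8/16 + 1 = 9.0000.
        Var[R] = 2*n_A*n_B*(2*n_A*n_B - n_A - n_B) / ((n_A+n_B)^2 * (n_A+n_B-1)) = 14336/3840 = 3.7333.
        SD[R] = 1.9322.
Step 4: Continuity-corrected z = (R - 0.5 - E[R]) / SD[R] = (11 - 0.5 - 9.0000) / 1.9322 = 0.7763.
Step 5: Two-sided p-value via normal approximation = 2*(1 - Phi(|z|)) = 0.437558.
Step 6: alpha = 0.05. fail to reject H0.

R = 11, z = 0.7763, p = 0.437558, fail to reject H0.


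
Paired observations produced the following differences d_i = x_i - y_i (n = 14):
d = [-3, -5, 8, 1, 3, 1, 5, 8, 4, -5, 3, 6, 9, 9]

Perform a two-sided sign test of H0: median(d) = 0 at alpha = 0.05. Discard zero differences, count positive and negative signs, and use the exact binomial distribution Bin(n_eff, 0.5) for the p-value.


Step 1: Discard zero differences. Original n = 14; n_eff = number of nonzero differences = 14.
Nonzero differences (with sign): -3, -5, +8, +1, +3, +1, +5, +8, +4, -5, +3, +6, +9, +9
Step 2: Count signs: positive = 11, negative = 3.
Step 3: Under H0: P(positive) = 0.5, so the number of positives S ~ Bin(14, 0.5).
Step 4: Two-sided exact p-value = sum of Bin(14,0.5) probabilities at or below the observed probability = 0.057373.
Step 5: alpha = 0.05. fail to reject H0.

n_eff = 14, pos = 11, neg = 3, p = 0.057373, fail to reject H0.
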